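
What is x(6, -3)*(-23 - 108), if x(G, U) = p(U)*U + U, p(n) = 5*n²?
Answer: 18078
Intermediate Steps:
x(G, U) = U + 5*U³ (x(G, U) = (5*U²)*U + U = 5*U³ + U = U + 5*U³)
x(6, -3)*(-23 - 108) = (-3 + 5*(-3)³)*(-23 - 108) = (-3 + 5*(-27))*(-131) = (-3 - 135)*(-131) = -138*(-131) = 18078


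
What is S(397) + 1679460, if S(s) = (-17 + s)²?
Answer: 1823860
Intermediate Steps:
S(397) + 1679460 = (-17 + 397)² + 1679460 = 380² + 1679460 = 144400 + 1679460 = 1823860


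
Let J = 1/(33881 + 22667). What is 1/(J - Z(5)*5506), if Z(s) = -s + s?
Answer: 56548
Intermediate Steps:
Z(s) = 0
J = 1/56548 ≈ 1.7684e-5
1/(J - Z(5)*5506) = 1/(1/56548 - 0*5506) = 1/(1/56548 - 1*0) = 1/(1/56548 + 0) = 1/(1/56548) = 56548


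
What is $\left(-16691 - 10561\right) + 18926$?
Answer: $-8326$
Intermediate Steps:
$\left(-16691 - 10561\right) + 18926 = -27252 + 18926 = -8326$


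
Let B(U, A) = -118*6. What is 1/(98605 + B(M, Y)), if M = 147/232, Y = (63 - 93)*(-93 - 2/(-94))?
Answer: 1/97897 ≈ 1.0215e-5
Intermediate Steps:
Y = 131100/47 (Y = -30*(-93 - 2*(-1/94)) = -30*(-93 + 1/47) = -30*(-4370/47) = 131100/47 ≈ 2789.4)
M = 147/232 (M = 147*(1/232) = 147/232 ≈ 0.63362)
B(U, A) = -708
1/(98605 + B(M, Y)) = 1/(98605 - 708) = 1/97897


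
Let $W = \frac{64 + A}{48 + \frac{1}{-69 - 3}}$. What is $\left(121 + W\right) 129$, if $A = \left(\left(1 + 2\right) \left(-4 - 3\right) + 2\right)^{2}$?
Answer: $\frac{11575299}{691} \approx 16752.0$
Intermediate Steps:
$A = 361$ ($A = \left(3 \left(-7\right) + 2\right)^{2} = \left(-21 + 2\right)^{2} = \left(-19\right)^{2} = 361$)
$W = \frac{6120}{691}$ ($W = \frac{64 + 361}{48 + \frac{1}{-69 - 3}} = \frac{425}{48 + \frac{1}{-72}} = \frac{425}{48 - \frac{1}{72}} = \frac{425}{\frac{3455}{72}} = 425 \cdot \frac{72}{3455} = \frac{6120}{691} \approx 8.8567$)
$\left(121 + W\right) 129 = \left(121 + \frac{6120}{691}\right) 129 = \frac{89731}{691} \cdot 129 = \frac{11575299}{691}$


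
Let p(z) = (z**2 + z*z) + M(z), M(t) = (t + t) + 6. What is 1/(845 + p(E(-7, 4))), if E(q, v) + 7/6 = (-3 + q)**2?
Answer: 18/370525 ≈ 4.8580e-5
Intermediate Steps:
E(q, v) = -7/6 + (-3 + q)**2
M(t) = 6 + 2*t (M(t) = 2*t + 6 = 6 + 2*t)
p(z) = 6 + 2*z + 2*z**2 (p(z) = (z**2 + z*z) + (6 + 2*z) = (z**2 + z**2) + (6 + 2*z) = 2*z**2 + (6 + 2*z) = 6 + 2*z + 2*z**2)
1/(845 + p(E(-7, 4))) = 1/(845 + (6 + 2*(-7/6 + (-3 - 7)**2) + 2*(-7/6 + (-3 - 7)**2)**2)) = 1/(845 + (6 + 2*(-7/6 + (-10)**2) + 2*(-7/6 + (-10)**2)**2)) = 1/(845 + (6 + 2*(-7/6 + 100) + 2*(-7/6 + 100)**2)) = 1/(845 + (6 + 2*(593/6) + 2*(593/6)**2)) = 1/(845 + (6 + 593/3 + 2*(351649/36))) = 1/(845 + (6 + 593/3 + 351649/18)) = 1/(845 + 355315/18) = 1/(370525/18) = 18/370525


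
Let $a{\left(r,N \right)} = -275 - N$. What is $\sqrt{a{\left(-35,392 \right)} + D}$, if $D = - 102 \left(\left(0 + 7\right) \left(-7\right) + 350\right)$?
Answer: $i \sqrt{31369} \approx 177.11 i$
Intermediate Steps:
$D = -30702$ ($D = - 102 \left(7 \left(-7\right) + 350\right) = - 102 \left(-49 + 350\right) = \left(-102\right) 301 = -30702$)
$\sqrt{a{\left(-35,392 \right)} + D} = \sqrt{\left(-275 - 392\right) - 30702} = \sqrt{-667 - 30702} = \sqrt{-31369} = i \sqrt{31369}$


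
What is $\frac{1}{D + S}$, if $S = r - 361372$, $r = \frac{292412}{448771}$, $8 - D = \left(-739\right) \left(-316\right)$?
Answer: $- \frac{448771}{266968190236} \approx -1.681 \cdot 10^{-6}$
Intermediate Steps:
$D = -233516$ ($D = 8 - \left(-739\right) \left(-316\right) = 8 - 233524 = -233516$)
$r = \frac{292412}{448771}$ ($r = 292412 \cdot \frac{1}{448771} = \frac{292412}{448771} \approx 0.65158$)
$S = - \frac{162172981400}{448771}$ ($S = \frac{292412}{448771} - 361372 = - \frac{162172981400}{448771} \approx -3.6137 \cdot 10^{5}$)
$\frac{1}{D + S} = \frac{1}{-233516 - \frac{162172981400}{448771}} = \frac{1}{- \frac{266968190236}{448771}} = - \frac{448771}{266968190236}$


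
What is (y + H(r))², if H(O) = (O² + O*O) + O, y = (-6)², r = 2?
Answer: 2116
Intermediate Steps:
y = 36
H(O) = O + 2*O² (H(O) = (O² + O²) + O = 2*O² + O = O + 2*O²)
(y + H(r))² = (36 + 2*(1 + 2*2))² = (36 + 2*(1 + 4))² = (36 + 2*5)² = (36 + 10)² = 46² = 2116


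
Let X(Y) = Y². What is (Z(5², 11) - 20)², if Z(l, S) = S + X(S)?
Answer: 12544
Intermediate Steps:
Z(l, S) = S + S²
(Z(5², 11) - 20)² = (11*(1 + 11) - 20)² = (11*12 - 20)² = (132 - 20)² = 112² = 12544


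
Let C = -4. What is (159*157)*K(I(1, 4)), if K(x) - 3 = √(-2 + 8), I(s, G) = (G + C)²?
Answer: 74889 + 24963*√6 ≈ 1.3604e+5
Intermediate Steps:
I(s, G) = (-4 + G)² (I(s, G) = (G - 4)² = (-4 + G)²)
K(x) = 3 + √6 (K(x) = 3 + √(-2 + 8) = 3 + √6)
(159*157)*K(I(1, 4)) = (159*157)*(3 + √6) = 24963*(3 + √6) = 74889 + 24963*√6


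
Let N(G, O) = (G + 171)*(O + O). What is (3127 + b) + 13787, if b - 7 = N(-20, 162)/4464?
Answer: 2099563/124 ≈ 16932.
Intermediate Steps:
N(G, O) = 2*O*(171 + G) (N(G, O) = (171 + G)*(2*O) = 2*O*(171 + G))
b = 2227/124 (b = 7 + (2*162*(171 - 20))/4464 = 7 + (2*162*151)*(1/4464) = 7 + 48924*(1/4464) = 7 + 1359/124 = 2227/124 ≈ 17.960)
(3127 + b) + 13787 = (3127 + 2227/124) + 13787 = 389975/124 + 13787 = 2099563/124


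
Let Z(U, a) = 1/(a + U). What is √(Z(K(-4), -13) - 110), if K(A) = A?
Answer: I*√31807/17 ≈ 10.491*I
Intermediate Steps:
Z(U, a) = 1/(U + a)
√(Z(K(-4), -13) - 110) = √(1/(-4 - 13) - 110) = √(1/(-17) - 110) = √(-1/17 - 110) = √(-1871/17) = I*√31807/17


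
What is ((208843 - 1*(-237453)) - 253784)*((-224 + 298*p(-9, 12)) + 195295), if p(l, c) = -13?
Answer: 36807716864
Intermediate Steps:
((208843 - 1*(-237453)) - 253784)*((-224 + 298*p(-9, 12)) + 195295) = ((208843 - 1*(-237453)) - 253784)*((-224 + 298*(-13)) + 195295) = ((208843 + 237453) - 253784)*((-224 - 3874) + 195295) = (446296 - 253784)*(-4098 + 195295) = 192512*191197 = 36807716864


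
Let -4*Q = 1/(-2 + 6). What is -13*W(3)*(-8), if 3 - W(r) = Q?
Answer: 637/2 ≈ 318.50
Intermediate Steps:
Q = -1/16 (Q = -1/(4*(-2 + 6)) = -1/4/4 = -1/4*1/4 = -1/16 ≈ -0.062500)
W(r) = 49/16 (W(r) = 3 - 1*(-1/16) = 3 + 1/16 = 49/16)
-13*W(3)*(-8) = -13*49/16*(-8) = -637/16*(-8) = 637/2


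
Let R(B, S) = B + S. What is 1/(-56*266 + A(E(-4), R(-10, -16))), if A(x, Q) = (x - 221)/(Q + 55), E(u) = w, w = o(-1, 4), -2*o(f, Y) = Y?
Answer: -29/432207 ≈ -6.7097e-5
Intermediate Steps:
o(f, Y) = -Y/2
w = -2 (w = -½*4 = -2)
E(u) = -2
A(x, Q) = (-221 + x)/(55 + Q)
1/(-56*266 + A(E(-4), R(-10, -16))) = 1/(-56*266 + (-221 - 2)/(55 + (-10 - 16))) = 1/(-14896 - 223/(55 - 26)) = 1/(-14896 - 223/29) = 1/(-432207/29) = -29/432207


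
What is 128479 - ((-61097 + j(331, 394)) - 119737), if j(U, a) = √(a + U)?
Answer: 309313 - 5*√29 ≈ 3.0929e+5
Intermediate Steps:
j(U, a) = √(U + a)
128479 - ((-61097 + j(331, 394)) - 119737) = 128479 - ((-61097 + √(331 + 394)) - 119737) = 128479 - ((-61097 + √725) - 119737) = 128479 - ((-61097 + 5*√29) - 119737) = 128479 - (-180834 + 5*√29) = 128479 + (180834 - 5*√29) = 309313 - 5*√29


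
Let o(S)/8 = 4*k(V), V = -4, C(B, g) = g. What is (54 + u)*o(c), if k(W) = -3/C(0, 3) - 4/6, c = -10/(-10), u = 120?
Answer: -9280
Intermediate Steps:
c = 1 (c = -10*(-⅒) = 1)
k(W) = -5/3 (k(W) = -3/3 - 4/6 = -3*⅓ - 4*⅙ = -1 - ⅔ = -5/3)
o(S) = -160/3 (o(S) = 8*(4*(-5/3)) = 8*(-20/3) = -160/3)
(54 + u)*o(c) = (54 + 120)*(-160/3) = 174*(-160/3) = -9280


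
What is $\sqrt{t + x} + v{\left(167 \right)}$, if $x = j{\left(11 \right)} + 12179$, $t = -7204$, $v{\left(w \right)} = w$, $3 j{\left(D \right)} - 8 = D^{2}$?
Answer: $167 + \sqrt{5018} \approx 237.84$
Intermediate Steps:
$j{\left(D \right)} = \frac{8}{3} + \frac{D^{2}}{3}$
$x = 12222$ ($x = \left(\frac{8}{3} + \frac{11^{2}}{3}\right) + 12179 = \left(\frac{8}{3} + \frac{1}{3} \cdot 121\right) + 12179 = \left(\frac{8}{3} + \frac{121}{3}\right) + 12179 = 43 + 12179 = 12222$)
$\sqrt{t + x} + v{\left(167 \right)} = \sqrt{-7204 + 12222} + 167 = \sqrt{5018} + 167 = 167 + \sqrt{5018}$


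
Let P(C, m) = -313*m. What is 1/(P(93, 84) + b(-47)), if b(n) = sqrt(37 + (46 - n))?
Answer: -13146/345634567 - sqrt(130)/691269134 ≈ -3.8051e-5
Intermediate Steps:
b(n) = sqrt(83 - n)
1/(P(93, 84) + b(-47)) = 1/(-313*84 + sqrt(83 - 1*(-47))) = 1/(-26292 + sqrt(83 + 47)) = 1/(-26292 + sqrt(130))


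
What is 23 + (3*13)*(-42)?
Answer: -1615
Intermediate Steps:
23 + (3*13)*(-42) = 23 + 39*(-42) = 23 - 1638 = -1615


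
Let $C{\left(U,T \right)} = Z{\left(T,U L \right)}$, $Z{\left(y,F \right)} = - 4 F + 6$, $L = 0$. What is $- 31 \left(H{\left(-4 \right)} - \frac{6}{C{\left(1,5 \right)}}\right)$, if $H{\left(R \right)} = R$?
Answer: $155$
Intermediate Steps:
$Z{\left(y,F \right)} = 6 - 4 F$
$C{\left(U,T \right)} = 6$ ($C{\left(U,T \right)} = 6 - 4 U 0 = 6 - 0 = 6 + 0 = 6$)
$- 31 \left(H{\left(-4 \right)} - \frac{6}{C{\left(1,5 \right)}}\right) = - 31 \left(-4 - \frac{6}{6}\right) = - 31 \left(-4 - 1\right) = \left(-31\right) \left(-5\right) = 155$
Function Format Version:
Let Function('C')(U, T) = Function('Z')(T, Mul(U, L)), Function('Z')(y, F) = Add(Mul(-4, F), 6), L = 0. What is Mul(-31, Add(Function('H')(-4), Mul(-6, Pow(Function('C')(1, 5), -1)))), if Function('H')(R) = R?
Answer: 155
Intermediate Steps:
Function('Z')(y, F) = Add(6, Mul(-4, F))
Function('C')(U, T) = 6 (Function('C')(U, T) = Add(6, Mul(-4, Mul(U, 0))) = Add(6, Mul(-4, 0)) = Add(6, 0) = 6)
Mul(-31, Add(Function('H')(-4), Mul(-6, Pow(Function('C')(1, 5), -1)))) = Mul(-31, Add(-4, Mul(-6, Pow(6, -1)))) = Mul(-31, Add(-4, Mul(-6, Rational(1, 6)))) = Mul(-31, Add(-4, -1)) = Mul(-31, -5) = 155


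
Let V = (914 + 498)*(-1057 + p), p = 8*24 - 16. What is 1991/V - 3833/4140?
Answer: -597048427/643755510 ≈ -0.92745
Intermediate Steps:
p = 176 (p = 192 - 16 = 176)
V = -1243972 (V = (914 + 498)*(-1057 + 176) = 1412*(-881) = -1243972)
1991/V - 3833/4140 = 1991/(-1243972) - 3833/4140 = 1991*(-1/1243972) - 3833*1/4140 = -1991/1243972 - 3833/4140 = -597048427/643755510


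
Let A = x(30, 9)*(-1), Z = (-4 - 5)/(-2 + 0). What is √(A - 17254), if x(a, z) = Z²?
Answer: I*√69097/2 ≈ 131.43*I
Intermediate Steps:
Z = 9/2 (Z = -9/(-2) = -9*(-½) = 9/2 ≈ 4.5000)
x(a, z) = 81/4 (x(a, z) = (9/2)² = 81/4)
A = -81/4 (A = (81/4)*(-1) = -81/4 ≈ -20.250)
√(A - 17254) = √(-81/4 - 17254) = √(-69097/4) = I*√69097/2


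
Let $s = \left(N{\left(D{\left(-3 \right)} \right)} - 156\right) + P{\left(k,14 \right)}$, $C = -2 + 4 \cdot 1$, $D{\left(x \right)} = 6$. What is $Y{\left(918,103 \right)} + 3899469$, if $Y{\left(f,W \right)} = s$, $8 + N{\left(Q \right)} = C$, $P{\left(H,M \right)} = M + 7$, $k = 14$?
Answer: $3899328$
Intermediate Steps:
$P{\left(H,M \right)} = 7 + M$
$C = 2$ ($C = -2 + 4 = 2$)
$N{\left(Q \right)} = -6$ ($N{\left(Q \right)} = -8 + 2 = -6$)
$s = -141$ ($s = \left(-6 - 156\right) + \left(7 + 14\right) = -162 + 21 = -141$)
$Y{\left(f,W \right)} = -141$
$Y{\left(918,103 \right)} + 3899469 = -141 + 3899469 = 3899328$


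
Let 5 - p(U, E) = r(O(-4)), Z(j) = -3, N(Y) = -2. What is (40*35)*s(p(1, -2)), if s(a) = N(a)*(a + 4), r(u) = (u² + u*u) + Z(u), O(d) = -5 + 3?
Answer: -11200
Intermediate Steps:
O(d) = -2
r(u) = -3 + 2*u² (r(u) = (u² + u*u) - 3 = (u² + u²) - 3 = 2*u² - 3 = -3 + 2*u²)
p(U, E) = 0 (p(U, E) = 5 - (-3 + 2*(-2)²) = 5 - (-3 + 2*4) = 5 - (-3 + 8) = 5 - 1*5 = 5 - 5 = 0)
s(a) = -8 - 2*a (s(a) = -2*(a + 4) = -2*(4 + a) = -8 - 2*a)
(40*35)*s(p(1, -2)) = (40*35)*(-8 - 2*0) = 1400*(-8 + 0) = 1400*(-8) = -11200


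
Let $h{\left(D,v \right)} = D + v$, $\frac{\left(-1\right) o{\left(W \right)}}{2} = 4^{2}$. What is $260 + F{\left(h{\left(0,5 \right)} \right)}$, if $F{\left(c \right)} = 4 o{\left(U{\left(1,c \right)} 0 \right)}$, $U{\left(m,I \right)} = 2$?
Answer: $132$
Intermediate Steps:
$o{\left(W \right)} = -32$ ($o{\left(W \right)} = - 2 \cdot 4^{2} = \left(-2\right) 16 = -32$)
$F{\left(c \right)} = -128$ ($F{\left(c \right)} = 4 \left(-32\right) = -128$)
$260 + F{\left(h{\left(0,5 \right)} \right)} = 260 - 128 = 132$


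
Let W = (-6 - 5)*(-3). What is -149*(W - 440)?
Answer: 60643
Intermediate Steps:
W = 33 (W = -11*(-3) = 33)
-149*(W - 440) = -149*(33 - 440) = -149*(-407) = 60643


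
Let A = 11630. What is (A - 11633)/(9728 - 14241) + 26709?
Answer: 120537720/4513 ≈ 26709.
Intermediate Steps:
(A - 11633)/(9728 - 14241) + 26709 = (11630 - 11633)/(9728 - 14241) + 26709 = -3/(-4513) + 26709 = -3*(-1/4513) + 26709 = 3/4513 + 26709 = 120537720/4513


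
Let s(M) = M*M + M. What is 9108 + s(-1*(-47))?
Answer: 11364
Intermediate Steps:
s(M) = M + M**2 (s(M) = M**2 + M = M + M**2)
9108 + s(-1*(-47)) = 9108 + (-1*(-47))*(1 - 1*(-47)) = 9108 + 47*(1 + 47) = 9108 + 47*48 = 9108 + 2256 = 11364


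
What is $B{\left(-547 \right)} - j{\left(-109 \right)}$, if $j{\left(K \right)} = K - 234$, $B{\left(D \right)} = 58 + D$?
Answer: $-146$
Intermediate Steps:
$j{\left(K \right)} = -234 + K$
$B{\left(-547 \right)} - j{\left(-109 \right)} = \left(58 - 547\right) - \left(-234 - 109\right) = -489 - -343 = -489 + 343 = -146$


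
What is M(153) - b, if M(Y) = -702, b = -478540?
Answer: 477838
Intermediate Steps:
M(153) - b = -702 - 1*(-478540) = -702 + 478540 = 477838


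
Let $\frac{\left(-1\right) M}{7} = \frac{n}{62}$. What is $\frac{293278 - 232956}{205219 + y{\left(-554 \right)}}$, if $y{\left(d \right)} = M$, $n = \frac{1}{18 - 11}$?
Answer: $\frac{3739964}{12723577} \approx 0.29394$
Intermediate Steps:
$n = \frac{1}{7}$ ($n = \frac{1}{18 - 11} = \frac{1}{7} \approx 0.14286$)
$M = - \frac{1}{62}$ ($M = - 7 \frac{1}{7 \cdot 62} = - 7 \cdot \frac{1}{7} \cdot \frac{1}{62} = \left(-7\right) \frac{1}{434} = - \frac{1}{62} \approx -0.016129$)
$y{\left(d \right)} = - \frac{1}{62}$
$\frac{293278 - 232956}{205219 + y{\left(-554 \right)}} = \frac{293278 - 232956}{205219 - \frac{1}{62}} = \frac{60322}{\frac{12723577}{62}} = 60322 \cdot \frac{62}{12723577} = \frac{3739964}{12723577}$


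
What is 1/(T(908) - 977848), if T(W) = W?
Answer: -1/976940 ≈ -1.0236e-6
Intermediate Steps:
1/(T(908) - 977848) = 1/(908 - 977848) = 1/(-976940) = -1/976940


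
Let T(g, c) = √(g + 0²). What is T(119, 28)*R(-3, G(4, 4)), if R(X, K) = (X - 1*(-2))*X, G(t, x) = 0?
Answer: 3*√119 ≈ 32.726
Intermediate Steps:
T(g, c) = √g (T(g, c) = √(g + 0) = √g)
R(X, K) = X*(2 + X) (R(X, K) = (X + 2)*X = (2 + X)*X = X*(2 + X))
T(119, 28)*R(-3, G(4, 4)) = √119*(-3*(2 - 3)) = √119*(-3*(-1)) = √119*3 = 3*√119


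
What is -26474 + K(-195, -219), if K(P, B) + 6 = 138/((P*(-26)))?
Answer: -22375577/845 ≈ -26480.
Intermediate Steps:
K(P, B) = -6 - 69/(13*P) (K(P, B) = -6 + 138/((P*(-26))) = -6 + 138/((-26*P)) = -6 + 138*(-1/(26*P)) = -6 - 69/(13*P))
-26474 + K(-195, -219) = -26474 + (-6 - 69/13/(-195)) = -26474 + (-6 - 69/13*(-1/195)) = -26474 + (-6 + 23/845) = -26474 - 5047/845 = -22375577/845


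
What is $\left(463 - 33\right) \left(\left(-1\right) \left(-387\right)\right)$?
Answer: $166410$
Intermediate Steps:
$\left(463 - 33\right) \left(\left(-1\right) \left(-387\right)\right) = 430 \cdot 387 = 166410$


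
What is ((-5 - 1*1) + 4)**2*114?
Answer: 456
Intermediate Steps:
((-5 - 1*1) + 4)**2*114 = ((-5 - 1) + 4)**2*114 = (-6 + 4)**2*114 = (-2)**2*114 = 4*114 = 456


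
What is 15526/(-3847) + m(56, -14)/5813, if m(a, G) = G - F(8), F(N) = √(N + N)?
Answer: -90321884/22362611 ≈ -4.0390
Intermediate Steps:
F(N) = √2*√N (F(N) = √(2*N) = √2*√N)
m(a, G) = -4 + G (m(a, G) = G - √2*√8 = G - √2*2*√2 = G - 1*4 = G - 4 = -4 + G)
15526/(-3847) + m(56, -14)/5813 = 15526/(-3847) + (-4 - 14)/5813 = 15526*(-1/3847) - 18*1/5813 = -15526/3847 - 18/5813 = -90321884/22362611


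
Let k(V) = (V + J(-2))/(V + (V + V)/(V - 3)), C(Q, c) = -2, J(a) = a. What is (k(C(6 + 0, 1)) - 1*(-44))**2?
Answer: 20164/9 ≈ 2240.4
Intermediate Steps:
k(V) = (-2 + V)/(V + 2*V/(-3 + V)) (k(V) = (V - 2)/(V + (V + V)/(V - 3)) = (-2 + V)/(V + (2*V)/(-3 + V)) = (-2 + V)/(V + 2*V/(-3 + V)))
(k(C(6 + 0, 1)) - 1*(-44))**2 = ((6 + (-2)**2 - 5*(-2))/((-2)*(-1 - 2)) - 1*(-44))**2 = (-1/2*(6 + 4 + 10)/(-3) + 44)**2 = (-1/2*(-1/3)*20 + 44)**2 = (10/3 + 44)**2 = (142/3)**2 = 20164/9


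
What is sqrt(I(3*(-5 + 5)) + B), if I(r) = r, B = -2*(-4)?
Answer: 2*sqrt(2) ≈ 2.8284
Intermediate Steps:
B = 8
sqrt(I(3*(-5 + 5)) + B) = sqrt(3*(-5 + 5) + 8) = sqrt(3*0 + 8) = sqrt(0 + 8) = sqrt(8) = 2*sqrt(2)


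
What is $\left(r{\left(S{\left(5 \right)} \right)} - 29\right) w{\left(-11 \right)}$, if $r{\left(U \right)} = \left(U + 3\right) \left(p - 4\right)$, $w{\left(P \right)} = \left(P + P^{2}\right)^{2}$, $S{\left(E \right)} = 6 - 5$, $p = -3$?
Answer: $-689700$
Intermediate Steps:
$S{\left(E \right)} = 1$ ($S{\left(E \right)} = 6 - 5 = 1$)
$r{\left(U \right)} = -21 - 7 U$ ($r{\left(U \right)} = \left(U + 3\right) \left(-3 - 4\right) = \left(3 + U\right) \left(-7\right) = -21 - 7 U$)
$\left(r{\left(S{\left(5 \right)} \right)} - 29\right) w{\left(-11 \right)} = \left(\left(-21 - 7\right) - 29\right) \left(-11\right)^{2} \left(1 - 11\right)^{2} = \left(\left(-21 - 7\right) - 29\right) 121 \left(-10\right)^{2} = \left(-28 - 29\right) 121 \cdot 100 = \left(-57\right) 12100 = -689700$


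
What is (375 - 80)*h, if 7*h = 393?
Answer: 115935/7 ≈ 16562.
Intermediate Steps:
h = 393/7 (h = (1/7)*393 = 393/7 ≈ 56.143)
(375 - 80)*h = (375 - 80)*(393/7) = 295*(393/7) = 115935/7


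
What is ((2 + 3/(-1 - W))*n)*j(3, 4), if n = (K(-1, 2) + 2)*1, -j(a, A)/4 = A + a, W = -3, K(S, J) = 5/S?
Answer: 294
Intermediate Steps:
j(a, A) = -4*A - 4*a (j(a, A) = -4*(A + a) = -4*A - 4*a)
n = -3 (n = (5/(-1) + 2)*1 = (5*(-1) + 2)*1 = (-5 + 2)*1 = -3*1 = -3)
((2 + 3/(-1 - W))*n)*j(3, 4) = ((2 + 3/(-1 - 1*(-3)))*(-3))*(-4*4 - 4*3) = ((2 + 3/(-1 + 3))*(-3))*(-16 - 12) = ((2 + 3/2)*(-3))*(-28) = ((7/2)*(-3))*(-28) = -21/2*(-28) = 294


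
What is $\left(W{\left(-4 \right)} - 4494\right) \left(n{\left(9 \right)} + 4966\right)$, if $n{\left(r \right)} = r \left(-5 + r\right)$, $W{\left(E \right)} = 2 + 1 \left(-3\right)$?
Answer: $-22483990$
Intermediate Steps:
$W{\left(E \right)} = -1$ ($W{\left(E \right)} = 2 - 3 = -1$)
$\left(W{\left(-4 \right)} - 4494\right) \left(n{\left(9 \right)} + 4966\right) = \left(-1 - 4494\right) \left(9 \left(-5 + 9\right) + 4966\right) = - 4495 \left(9 \cdot 4 + 4966\right) = - 4495 \left(36 + 4966\right) = \left(-4495\right) 5002 = -22483990$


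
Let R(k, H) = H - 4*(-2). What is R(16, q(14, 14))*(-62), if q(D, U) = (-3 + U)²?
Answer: -7998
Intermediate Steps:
R(k, H) = 8 + H (R(k, H) = H + 8 = 8 + H)
R(16, q(14, 14))*(-62) = (8 + (-3 + 14)²)*(-62) = (8 + 11²)*(-62) = (8 + 121)*(-62) = 129*(-62) = -7998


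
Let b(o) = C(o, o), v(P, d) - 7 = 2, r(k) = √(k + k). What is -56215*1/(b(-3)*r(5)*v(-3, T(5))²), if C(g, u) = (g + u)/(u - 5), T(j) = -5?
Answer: -22486*√10/243 ≈ -292.62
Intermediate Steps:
r(k) = √2*√k (r(k) = √(2*k) = √2*√k)
v(P, d) = 9 (v(P, d) = 7 + 2 = 9)
C(g, u) = (g + u)/(-5 + u)
b(o) = 2*o/(-5 + o) (b(o) = (o + o)/(-5 + o) = (2*o)/(-5 + o) = 2*o/(-5 + o))
-56215*1/(b(-3)*r(5)*v(-3, T(5))²) = -56215*2*√10/1215 = -22486*√10/243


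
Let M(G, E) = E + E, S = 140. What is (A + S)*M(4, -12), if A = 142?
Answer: -6768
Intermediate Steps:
M(G, E) = 2*E
(A + S)*M(4, -12) = (142 + 140)*(2*(-12)) = 282*(-24) = -6768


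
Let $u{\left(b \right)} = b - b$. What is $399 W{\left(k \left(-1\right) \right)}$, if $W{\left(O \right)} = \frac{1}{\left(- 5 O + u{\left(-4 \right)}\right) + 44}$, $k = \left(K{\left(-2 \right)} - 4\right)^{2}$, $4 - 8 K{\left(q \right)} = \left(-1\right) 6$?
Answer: $\frac{912}{187} \approx 4.877$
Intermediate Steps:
$K{\left(q \right)} = \frac{5}{4}$ ($K{\left(q \right)} = \frac{1}{2} - \frac{\left(-1\right) 6}{8} = \frac{1}{2} - - \frac{3}{4} = \frac{1}{2} + \frac{3}{4} = \frac{5}{4}$)
$k = \frac{121}{16}$ ($k = \left(\frac{5}{4} - 4\right)^{2} = \left(- \frac{11}{4}\right)^{2} = \frac{121}{16} \approx 7.5625$)
$u{\left(b \right)} = 0$
$W{\left(O \right)} = \frac{1}{44 - 5 O}$ ($W{\left(O \right)} = \frac{1}{\left(- 5 O + 0\right) + 44} = \frac{1}{- 5 O + 44} = \frac{1}{44 - 5 O}$)
$399 W{\left(k \left(-1\right) \right)} = \frac{399}{44 - 5 \cdot \frac{121}{16} \left(-1\right)} = \frac{399}{44 - - \frac{605}{16}} = \frac{399}{44 + \frac{605}{16}} = \frac{399}{\frac{1309}{16}} = 399 \cdot \frac{16}{1309} = \frac{912}{187}$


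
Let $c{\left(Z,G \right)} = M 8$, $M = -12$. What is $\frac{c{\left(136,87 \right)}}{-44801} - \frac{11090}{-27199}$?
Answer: $\frac{499454194}{1218542399} \approx 0.40988$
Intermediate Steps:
$c{\left(Z,G \right)} = -96$ ($c{\left(Z,G \right)} = \left(-12\right) 8 = -96$)
$\frac{c{\left(136,87 \right)}}{-44801} - \frac{11090}{-27199} = - \frac{96}{-44801} - \frac{11090}{-27199} = \left(-96\right) \left(- \frac{1}{44801}\right) - - \frac{11090}{27199} = \frac{96}{44801} + \frac{11090}{27199} = \frac{499454194}{1218542399}$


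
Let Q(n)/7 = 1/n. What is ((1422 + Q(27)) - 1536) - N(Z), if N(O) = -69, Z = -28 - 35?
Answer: -1208/27 ≈ -44.741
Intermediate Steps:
Q(n) = 7/n
Z = -63
((1422 + Q(27)) - 1536) - N(Z) = ((1422 + 7/27) - 1536) - 1*(-69) = ((1422 + 7*(1/27)) - 1536) + 69 = ((1422 + 7/27) - 1536) + 69 = (38401/27 - 1536) + 69 = -3071/27 + 69 = -1208/27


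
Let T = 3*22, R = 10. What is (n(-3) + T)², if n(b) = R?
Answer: 5776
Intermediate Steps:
n(b) = 10
T = 66
(n(-3) + T)² = (10 + 66)² = 76² = 5776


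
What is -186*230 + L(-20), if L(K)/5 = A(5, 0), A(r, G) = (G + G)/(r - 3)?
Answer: -42780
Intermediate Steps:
A(r, G) = 2*G/(-3 + r) (A(r, G) = (2*G)/(-3 + r) = 2*G/(-3 + r))
L(K) = 0 (L(K) = 5*(2*0/(-3 + 5)) = 5*(2*0/2) = 5*(2*0*(½)) = 5*0 = 0)
-186*230 + L(-20) = -186*230 + 0 = -42780 + 0 = -42780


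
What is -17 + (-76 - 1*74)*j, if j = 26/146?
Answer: -3191/73 ≈ -43.712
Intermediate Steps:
j = 13/73 (j = 26*(1/146) = 13/73 ≈ 0.17808)
-17 + (-76 - 1*74)*j = -17 + (-76 - 1*74)*(13/73) = -17 + (-76 - 74)*(13/73) = -17 - 150*13/73 = -17 - 1950/73 = -3191/73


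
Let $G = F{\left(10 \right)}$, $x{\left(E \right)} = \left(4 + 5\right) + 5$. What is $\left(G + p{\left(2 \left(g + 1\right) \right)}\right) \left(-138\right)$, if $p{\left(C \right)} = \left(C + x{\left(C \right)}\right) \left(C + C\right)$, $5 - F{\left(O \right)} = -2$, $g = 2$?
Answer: $-34086$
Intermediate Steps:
$F{\left(O \right)} = 7$ ($F{\left(O \right)} = 5 - -2 = 5 + 2 = 7$)
$x{\left(E \right)} = 14$ ($x{\left(E \right)} = 9 + 5 = 14$)
$G = 7$
$p{\left(C \right)} = 2 C \left(14 + C\right)$ ($p{\left(C \right)} = \left(C + 14\right) \left(C + C\right) = \left(14 + C\right) 2 C = 2 C \left(14 + C\right)$)
$\left(G + p{\left(2 \left(g + 1\right) \right)}\right) \left(-138\right) = \left(7 + 2 \cdot 2 \left(2 + 1\right) \left(14 + 2 \left(2 + 1\right)\right)\right) \left(-138\right) = \left(7 + 2 \cdot 2 \cdot 3 \left(14 + 2 \cdot 3\right)\right) \left(-138\right) = \left(7 + 2 \cdot 6 \left(14 + 6\right)\right) \left(-138\right) = \left(7 + 2 \cdot 6 \cdot 20\right) \left(-138\right) = \left(7 + 240\right) \left(-138\right) = 247 \left(-138\right) = -34086$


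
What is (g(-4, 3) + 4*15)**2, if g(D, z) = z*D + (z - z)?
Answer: 2304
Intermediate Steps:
g(D, z) = D*z (g(D, z) = D*z + 0 = D*z)
(g(-4, 3) + 4*15)**2 = (-4*3 + 4*15)**2 = (-12 + 60)**2 = 48**2 = 2304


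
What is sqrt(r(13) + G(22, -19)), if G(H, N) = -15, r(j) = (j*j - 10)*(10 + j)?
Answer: sqrt(3642) ≈ 60.349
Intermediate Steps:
r(j) = (-10 + j**2)*(10 + j) (r(j) = (j**2 - 10)*(10 + j) = (-10 + j**2)*(10 + j))
sqrt(r(13) + G(22, -19)) = sqrt((-100 + 13**3 - 10*13 + 10*13**2) - 15) = sqrt((-100 + 2197 - 130 + 10*169) - 15) = sqrt((-100 + 2197 - 130 + 1690) - 15) = sqrt(3657 - 15) = sqrt(3642)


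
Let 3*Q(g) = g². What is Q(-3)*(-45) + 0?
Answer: -135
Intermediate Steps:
Q(g) = g²/3
Q(-3)*(-45) + 0 = ((⅓)*(-3)²)*(-45) + 0 = ((⅓)*9)*(-45) + 0 = 3*(-45) + 0 = -135 + 0 = -135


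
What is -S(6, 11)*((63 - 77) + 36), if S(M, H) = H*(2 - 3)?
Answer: 242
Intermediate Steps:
S(M, H) = -H (S(M, H) = H*(-1) = -H)
-S(6, 11)*((63 - 77) + 36) = -(-1*11)*((63 - 77) + 36) = -(-11)*(-14 + 36) = -(-11)*22 = -1*(-242) = 242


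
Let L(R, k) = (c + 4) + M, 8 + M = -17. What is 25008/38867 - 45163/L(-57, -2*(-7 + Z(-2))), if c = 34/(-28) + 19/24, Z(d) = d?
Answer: 294988857720/139882333 ≈ 2108.8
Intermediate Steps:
c = -71/168 (c = 34*(-1/28) + 19*(1/24) = -17/14 + 19/24 = -71/168 ≈ -0.42262)
M = -25 (M = -8 - 17 = -25)
L(R, k) = -3599/168 (L(R, k) = (-71/168 + 4) - 25 = 601/168 - 25 = -3599/168)
25008/38867 - 45163/L(-57, -2*(-7 + Z(-2))) = 25008/38867 - 45163/(-3599/168) = 25008*(1/38867) - 45163*(-168/3599) = 25008/38867 + 7587384/3599 = 294988857720/139882333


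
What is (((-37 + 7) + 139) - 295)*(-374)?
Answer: 69564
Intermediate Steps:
(((-37 + 7) + 139) - 295)*(-374) = ((-30 + 139) - 295)*(-374) = (109 - 295)*(-374) = -186*(-374) = 69564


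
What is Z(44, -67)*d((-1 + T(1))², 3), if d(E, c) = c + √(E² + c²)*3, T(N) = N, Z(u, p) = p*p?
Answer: 53868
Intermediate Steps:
Z(u, p) = p²
d(E, c) = c + 3*√(E² + c²)
Z(44, -67)*d((-1 + T(1))², 3) = (-67)²*(3 + 3*√(((-1 + 1)²)² + 3²)) = 4489*(3 + 3*√((0²)² + 9)) = 4489*(3 + 3*√(0² + 9)) = 4489*(3 + 3*√(0 + 9)) = 4489*(3 + 3*√9) = 4489*(3 + 3*3) = 4489*(3 + 9) = 4489*12 = 53868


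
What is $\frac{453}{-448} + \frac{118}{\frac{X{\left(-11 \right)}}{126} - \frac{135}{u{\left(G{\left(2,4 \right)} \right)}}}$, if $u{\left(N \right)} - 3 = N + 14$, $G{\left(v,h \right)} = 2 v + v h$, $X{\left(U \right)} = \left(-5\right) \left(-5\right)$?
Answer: $- \frac{200542161}{7295680} \approx -27.488$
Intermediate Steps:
$X{\left(U \right)} = 25$
$G{\left(v,h \right)} = 2 v + h v$
$u{\left(N \right)} = 17 + N$ ($u{\left(N \right)} = 3 + \left(N + 14\right) = 3 + \left(14 + N\right) = 17 + N$)
$\frac{453}{-448} + \frac{118}{\frac{X{\left(-11 \right)}}{126} - \frac{135}{u{\left(G{\left(2,4 \right)} \right)}}} = \frac{453}{-448} + \frac{118}{\frac{25}{126} - \frac{135}{17 + 2 \left(2 + 4\right)}} = 453 \left(- \frac{1}{448}\right) + \frac{118}{25 \cdot \frac{1}{126} - \frac{135}{17 + 2 \cdot 6}} = - \frac{453}{448} + \frac{118}{\frac{25}{126} - \frac{135}{17 + 12}} = - \frac{453}{448} + \frac{118}{\frac{25}{126} - \frac{135}{29}} = - \frac{453}{448} + \frac{118}{- \frac{16285}{3654}} = - \frac{453}{448} + 118 \left(- \frac{3654}{16285}\right) = - \frac{453}{448} - \frac{431172}{16285} = - \frac{200542161}{7295680}$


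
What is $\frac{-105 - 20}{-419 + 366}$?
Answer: $\frac{125}{53} \approx 2.3585$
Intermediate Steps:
$\frac{-105 - 20}{-419 + 366} = - \frac{125}{-53} = \left(-125\right) \left(- \frac{1}{53}\right) = \frac{125}{53}$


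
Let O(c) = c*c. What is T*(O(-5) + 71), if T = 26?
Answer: 2496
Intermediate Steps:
O(c) = c²
T*(O(-5) + 71) = 26*((-5)² + 71) = 26*(25 + 71) = 26*96 = 2496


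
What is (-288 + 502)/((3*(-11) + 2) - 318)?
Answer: -214/349 ≈ -0.61318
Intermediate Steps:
(-288 + 502)/((3*(-11) + 2) - 318) = 214/((-33 + 2) - 318) = 214/(-31 - 318) = 214/(-349) = 214*(-1/349) = -214/349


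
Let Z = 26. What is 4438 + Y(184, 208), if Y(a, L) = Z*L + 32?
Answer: 9878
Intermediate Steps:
Y(a, L) = 32 + 26*L (Y(a, L) = 26*L + 32 = 32 + 26*L)
4438 + Y(184, 208) = 4438 + (32 + 26*208) = 4438 + (32 + 5408) = 4438 + 5440 = 9878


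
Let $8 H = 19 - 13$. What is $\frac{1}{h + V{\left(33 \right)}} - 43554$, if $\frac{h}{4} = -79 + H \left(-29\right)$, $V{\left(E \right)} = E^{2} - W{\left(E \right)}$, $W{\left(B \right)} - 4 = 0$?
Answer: $- \frac{29703827}{682} \approx -43554.0$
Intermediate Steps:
$W{\left(B \right)} = 4$ ($W{\left(B \right)} = 4 + 0 = 4$)
$V{\left(E \right)} = -4 + E^{2}$ ($V{\left(E \right)} = E^{2} - 4 = -4 + E^{2}$)
$H = \frac{3}{4}$ ($H = \frac{19 - 13}{8} = \frac{1}{8} \cdot 6 = \frac{3}{4} \approx 0.75$)
$h = -403$ ($h = 4 \left(-79 + \frac{3}{4} \left(-29\right)\right) = 4 \left(-79 - \frac{87}{4}\right) = 4 \left(- \frac{403}{4}\right) = -403$)
$\frac{1}{h + V{\left(33 \right)}} - 43554 = \frac{1}{-403 - \left(4 - 33^{2}\right)} - 43554 = \frac{1}{-403 + \left(-4 + 1089\right)} - 43554 = \frac{1}{-403 + 1085} - 43554 = \frac{1}{682} - 43554 = - \frac{29703827}{682}$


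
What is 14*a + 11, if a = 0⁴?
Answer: 11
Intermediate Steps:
a = 0
14*a + 11 = 14*0 + 11 = 0 + 11 = 11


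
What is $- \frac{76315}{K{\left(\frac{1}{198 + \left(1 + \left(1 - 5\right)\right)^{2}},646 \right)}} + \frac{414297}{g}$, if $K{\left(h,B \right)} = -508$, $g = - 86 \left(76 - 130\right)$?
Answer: $\frac{7845413}{32766} \approx 239.44$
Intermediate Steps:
$g = 4644$ ($g = \left(-86\right) \left(-54\right) = 4644$)
$- \frac{76315}{K{\left(\frac{1}{198 + \left(1 + \left(1 - 5\right)\right)^{2}},646 \right)}} + \frac{414297}{g} = - \frac{76315}{-508} + \frac{414297}{4644} = \left(-76315\right) \left(- \frac{1}{508}\right) + 414297 \cdot \frac{1}{4644} = \frac{76315}{508} + \frac{46033}{516} = \frac{7845413}{32766}$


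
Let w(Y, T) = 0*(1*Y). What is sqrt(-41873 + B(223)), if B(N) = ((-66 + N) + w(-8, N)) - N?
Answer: I*sqrt(41939) ≈ 204.79*I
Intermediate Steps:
w(Y, T) = 0 (w(Y, T) = 0*Y = 0)
B(N) = -66 (B(N) = ((-66 + N) + 0) - N = (-66 + N) - N = -66)
sqrt(-41873 + B(223)) = sqrt(-41873 - 66) = sqrt(-41939) = I*sqrt(41939)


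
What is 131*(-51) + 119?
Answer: -6562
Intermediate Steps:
131*(-51) + 119 = -6681 + 119 = -6562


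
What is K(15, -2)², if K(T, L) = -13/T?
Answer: 169/225 ≈ 0.75111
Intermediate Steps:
K(15, -2)² = (-13/15)² = 169/225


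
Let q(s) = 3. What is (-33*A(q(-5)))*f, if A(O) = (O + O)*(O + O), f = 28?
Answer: -33264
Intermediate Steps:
A(O) = 4*O**2 (A(O) = (2*O)*(2*O) = 4*O**2)
(-33*A(q(-5)))*f = -132*3**2*28 = -132*9*28 = -33*36*28 = -1188*28 = -33264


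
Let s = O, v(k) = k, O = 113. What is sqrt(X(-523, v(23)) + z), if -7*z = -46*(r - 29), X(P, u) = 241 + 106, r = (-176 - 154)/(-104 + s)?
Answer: 5*I*sqrt(1491)/21 ≈ 9.1937*I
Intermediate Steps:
s = 113
r = -110/3 (r = (-176 - 154)/(-104 + 113) = -330/9 = -330*1/9 = -110/3 ≈ -36.667)
X(P, u) = 347
z = -9062/21 (z = -(-46)*(-110/3 - 29)/7 = -(-46)*(-197)/(7*3) = -1/7*9062/3 = -9062/21 ≈ -431.52)
sqrt(X(-523, v(23)) + z) = sqrt(347 - 9062/21) = sqrt(-1775/21) = 5*I*sqrt(1491)/21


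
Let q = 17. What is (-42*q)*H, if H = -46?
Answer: 32844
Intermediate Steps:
(-42*q)*H = -42*17*(-46) = -714*(-46) = 32844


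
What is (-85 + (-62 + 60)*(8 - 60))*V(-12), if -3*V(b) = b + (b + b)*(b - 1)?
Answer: -1900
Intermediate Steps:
V(b) = -b/3 - 2*b*(-1 + b)/3 (V(b) = -(b + (b + b)*(b - 1))/3 = -(b + (2*b)*(-1 + b))/3 = -(b + 2*b*(-1 + b))/3 = -b/3 - 2*b*(-1 + b)/3)
(-85 + (-62 + 60)*(8 - 60))*V(-12) = (-85 + (-62 + 60)*(8 - 60))*((⅓)*(-12)*(1 - 2*(-12))) = (-85 - 2*(-52))*((⅓)*(-12)*(1 + 24)) = (-85 + 104)*((⅓)*(-12)*25) = 19*(-100) = -1900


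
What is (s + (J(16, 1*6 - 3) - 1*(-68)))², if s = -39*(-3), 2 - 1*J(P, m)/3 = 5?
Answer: 30976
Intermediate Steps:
J(P, m) = -9 (J(P, m) = 6 - 3*5 = 6 - 15 = -9)
s = 117
(s + (J(16, 1*6 - 3) - 1*(-68)))² = (117 + (-9 - 1*(-68)))² = (117 + (-9 + 68))² = (117 + 59)² = 176² = 30976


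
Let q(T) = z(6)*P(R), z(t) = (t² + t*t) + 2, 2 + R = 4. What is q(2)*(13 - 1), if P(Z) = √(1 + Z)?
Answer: 888*√3 ≈ 1538.1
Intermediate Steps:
R = 2 (R = -2 + 4 = 2)
z(t) = 2 + 2*t² (z(t) = (t² + t²) + 2 = 2*t² + 2 = 2 + 2*t²)
q(T) = 74*√3 (q(T) = (2 + 2*6²)*√(1 + 2) = (2 + 2*36)*√3 = (2 + 72)*√3 = 74*√3)
q(2)*(13 - 1) = (74*√3)*(13 - 1) = (74*√3)*12 = 888*√3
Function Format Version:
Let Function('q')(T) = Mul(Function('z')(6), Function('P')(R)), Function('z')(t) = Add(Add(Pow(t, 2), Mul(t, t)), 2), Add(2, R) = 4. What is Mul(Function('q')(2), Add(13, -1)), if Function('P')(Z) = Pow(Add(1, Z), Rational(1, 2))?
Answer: Mul(888, Pow(3, Rational(1, 2))) ≈ 1538.1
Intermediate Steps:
R = 2 (R = Add(-2, 4) = 2)
Function('z')(t) = Add(2, Mul(2, Pow(t, 2))) (Function('z')(t) = Add(Add(Pow(t, 2), Pow(t, 2)), 2) = Add(Mul(2, Pow(t, 2)), 2) = Add(2, Mul(2, Pow(t, 2))))
Function('q')(T) = Mul(74, Pow(3, Rational(1, 2))) (Function('q')(T) = Mul(Add(2, Mul(2, Pow(6, 2))), Pow(Add(1, 2), Rational(1, 2))) = Mul(Add(2, Mul(2, 36)), Pow(3, Rational(1, 2))) = Mul(Add(2, 72), Pow(3, Rational(1, 2))) = Mul(74, Pow(3, Rational(1, 2))))
Mul(Function('q')(2), Add(13, -1)) = Mul(Mul(74, Pow(3, Rational(1, 2))), Add(13, -1)) = Mul(Mul(74, Pow(3, Rational(1, 2))), 12) = Mul(888, Pow(3, Rational(1, 2)))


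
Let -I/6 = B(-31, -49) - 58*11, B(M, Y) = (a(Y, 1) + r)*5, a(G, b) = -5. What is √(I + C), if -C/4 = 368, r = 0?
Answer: √2506 ≈ 50.060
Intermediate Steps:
C = -1472 (C = -4*368 = -1472)
B(M, Y) = -25 (B(M, Y) = (-5 + 0)*5 = -5*5 = -25)
I = 3978 (I = -6*(-25 - 58*11) = -6*(-25 - 1*638) = -6*(-25 - 638) = -6*(-663) = 3978)
√(I + C) = √(3978 - 1472) = √2506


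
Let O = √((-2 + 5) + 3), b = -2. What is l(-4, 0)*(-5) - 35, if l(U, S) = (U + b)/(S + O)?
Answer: -35 + 5*√6 ≈ -22.753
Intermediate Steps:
O = √6 (O = √(3 + 3) = √6 ≈ 2.4495)
l(U, S) = (-2 + U)/(S + √6) (l(U, S) = (U - 2)/(S + √6) = (-2 + U)/(S + √6))
l(-4, 0)*(-5) - 35 = ((-2 - 4)/(0 + √6))*(-5) - 35 = (-6/√6)*(-5) - 35 = ((√6/6)*(-6))*(-5) - 35 = -√6*(-5) - 35 = 5*√6 - 35 = -35 + 5*√6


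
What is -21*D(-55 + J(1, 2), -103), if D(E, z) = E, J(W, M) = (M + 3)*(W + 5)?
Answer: 525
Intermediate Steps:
J(W, M) = (3 + M)*(5 + W)
-21*D(-55 + J(1, 2), -103) = -21*(-55 + (15 + 3*1 + 5*2 + 2*1)) = -21*(-55 + (15 + 3 + 10 + 2)) = -21*(-55 + 30) = -21*(-25) = 525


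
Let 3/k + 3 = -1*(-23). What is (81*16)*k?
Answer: 972/5 ≈ 194.40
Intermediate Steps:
k = 3/20 (k = 3/(-3 - 1*(-23)) = 3/(-3 + 23) = 3/20 ≈ 0.15000)
(81*16)*k = (81*16)*(3/20) = 1296*(3/20) = 972/5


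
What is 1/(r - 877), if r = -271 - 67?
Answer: -1/1215 ≈ -0.00082305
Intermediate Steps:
r = -338
1/(r - 877) = 1/(-338 - 877) = 1/(-1215) = -1/1215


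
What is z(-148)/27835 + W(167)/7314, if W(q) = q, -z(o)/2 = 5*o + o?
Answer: 17638109/203585190 ≈ 0.086637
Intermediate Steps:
z(o) = -12*o (z(o) = -2*(5*o + o) = -12*o)
z(-148)/27835 + W(167)/7314 = -12*(-148)/27835 + 167/7314 = 1776*(1/27835) + 167*(1/7314) = 1776/27835 + 167/7314 = 17638109/203585190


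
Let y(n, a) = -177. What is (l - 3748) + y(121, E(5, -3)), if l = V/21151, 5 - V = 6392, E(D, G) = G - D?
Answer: -83024062/21151 ≈ -3925.3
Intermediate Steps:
V = -6387 (V = 5 - 1*6392 = 5 - 6392 = -6387)
l = -6387/21151 ≈ -0.30197
(l - 3748) + y(121, E(5, -3)) = (-6387/21151 - 3748) - 177 = -79280335/21151 - 177 = -83024062/21151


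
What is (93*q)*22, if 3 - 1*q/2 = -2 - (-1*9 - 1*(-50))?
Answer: 188232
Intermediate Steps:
q = 92 (q = 6 - 2*(-2 - (-1*9 - 1*(-50))) = 6 - 2*(-2 - (-9 + 50)) = 6 - 2*(-2 - 1*41) = 6 - 2*(-2 - 41) = 6 - 2*(-43) = 6 + 86 = 92)
(93*q)*22 = (93*92)*22 = 8556*22 = 188232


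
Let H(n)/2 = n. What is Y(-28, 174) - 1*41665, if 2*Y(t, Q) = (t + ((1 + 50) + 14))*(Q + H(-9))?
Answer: -38779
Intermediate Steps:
H(n) = 2*n
Y(t, Q) = (-18 + Q)*(65 + t)/2 (Y(t, Q) = ((t + ((1 + 50) + 14))*(Q + 2*(-9)))/2 = ((t + (51 + 14))*(Q - 18))/2 = ((t + 65)*(-18 + Q))/2 = ((65 + t)*(-18 + Q))/2 = ((-18 + Q)*(65 + t))/2 = (-18 + Q)*(65 + t)/2)
Y(-28, 174) - 1*41665 = (-585 - 9*(-28) + (65/2)*174 + (½)*174*(-28)) - 1*41665 = (-585 + 252 + 5655 - 2436) - 41665 = 2886 - 41665 = -38779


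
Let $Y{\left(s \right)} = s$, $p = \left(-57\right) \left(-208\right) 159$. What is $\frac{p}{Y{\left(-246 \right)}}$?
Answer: $- \frac{314184}{41} \approx -7663.0$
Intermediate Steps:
$p = 1885104$ ($p = 11856 \cdot 159 = 1885104$)
$\frac{p}{Y{\left(-246 \right)}} = \frac{1885104}{-246} = 1885104 \left(- \frac{1}{246}\right) = - \frac{314184}{41}$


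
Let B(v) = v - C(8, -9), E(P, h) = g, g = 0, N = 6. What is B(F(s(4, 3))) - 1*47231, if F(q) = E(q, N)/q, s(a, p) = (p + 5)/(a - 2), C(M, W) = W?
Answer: -47222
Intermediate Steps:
E(P, h) = 0
s(a, p) = (5 + p)/(-2 + a)
F(q) = 0 (F(q) = 0/q = 0)
B(v) = 9 + v (B(v) = v - 1*(-9) = v + 9 = 9 + v)
B(F(s(4, 3))) - 1*47231 = (9 + 0) - 1*47231 = 9 - 47231 = -47222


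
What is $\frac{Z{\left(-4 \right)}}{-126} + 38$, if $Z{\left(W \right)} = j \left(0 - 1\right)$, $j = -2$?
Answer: $\frac{2393}{63} \approx 37.984$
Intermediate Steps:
$Z{\left(W \right)} = 2$ ($Z{\left(W \right)} = - 2 \left(0 - 1\right) = \left(-2\right) \left(-1\right) = 2$)
$\frac{Z{\left(-4 \right)}}{-126} + 38 = \frac{1}{-126} \cdot 2 + 38 = \left(- \frac{1}{126}\right) 2 + 38 = - \frac{1}{63} + 38 = \frac{2393}{63}$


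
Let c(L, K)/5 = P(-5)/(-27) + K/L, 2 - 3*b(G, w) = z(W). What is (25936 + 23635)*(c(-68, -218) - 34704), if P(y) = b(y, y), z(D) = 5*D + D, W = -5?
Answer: -4735820558381/2754 ≈ -1.7196e+9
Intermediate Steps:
z(D) = 6*D
b(G, w) = 32/3 (b(G, w) = ⅔ - 2*(-5) = ⅔ - ⅓*(-30) = ⅔ + 10 = 32/3)
P(y) = 32/3
c(L, K) = -160/81 + 5*K/L (c(L, K) = 5*((32/3)/(-27) + K/L) = 5*((32/3)*(-1/27) + K/L) = 5*(-32/81 + K/L) = -160/81 + 5*K/L)
(25936 + 23635)*(c(-68, -218) - 34704) = (25936 + 23635)*((-160/81 + 5*(-218)/(-68)) - 34704) = 49571*((-160/81 + 5*(-218)*(-1/68)) - 34704) = 49571*((-160/81 + 545/34) - 34704) = 49571*(38705/2754 - 34704) = 49571*(-95536111/2754) = -4735820558381/2754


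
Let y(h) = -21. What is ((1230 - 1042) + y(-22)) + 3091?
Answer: 3258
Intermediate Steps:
((1230 - 1042) + y(-22)) + 3091 = ((1230 - 1042) - 21) + 3091 = (188 - 21) + 3091 = 167 + 3091 = 3258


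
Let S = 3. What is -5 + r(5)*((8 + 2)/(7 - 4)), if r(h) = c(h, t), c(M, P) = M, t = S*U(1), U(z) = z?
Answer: 35/3 ≈ 11.667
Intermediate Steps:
t = 3 (t = 3*1 = 3)
r(h) = h
-5 + r(5)*((8 + 2)/(7 - 4)) = -5 + 5*((8 + 2)/(7 - 4)) = -5 + 5*(10/3) = -5 + 50/3 = 35/3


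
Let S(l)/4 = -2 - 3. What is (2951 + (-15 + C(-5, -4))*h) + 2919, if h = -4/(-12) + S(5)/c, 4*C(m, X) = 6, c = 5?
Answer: 11839/2 ≈ 5919.5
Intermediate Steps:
C(m, X) = 3/2 (C(m, X) = (¼)*6 = 3/2)
S(l) = -20 (S(l) = 4*(-2 - 3) = 4*(-5) = -20)
h = -11/3 (h = -4/(-12) - 20/5 = -4*(-1/12) - 20*⅕ = ⅓ - 4 = -11/3 ≈ -3.6667)
(2951 + (-15 + C(-5, -4))*h) + 2919 = (2951 + (-15 + 3/2)*(-11/3)) + 2919 = (2951 - 27/2*(-11/3)) + 2919 = (2951 + 99/2) + 2919 = 6001/2 + 2919 = 11839/2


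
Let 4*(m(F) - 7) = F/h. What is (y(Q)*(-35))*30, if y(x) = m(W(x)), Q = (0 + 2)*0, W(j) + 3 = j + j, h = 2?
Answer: -27825/4 ≈ -6956.3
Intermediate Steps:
W(j) = -3 + 2*j (W(j) = -3 + (j + j) = -3 + 2*j)
m(F) = 7 + F/8 (m(F) = 7 + (F/2)/4 = 7 + F/8)
Q = 0 (Q = 2*0 = 0)
y(x) = 53/8 + x/4 (y(x) = 7 + (-3 + 2*x)/8 = 7 + (-3/8 + x/4) = 53/8 + x/4)
(y(Q)*(-35))*30 = ((53/8 + (¼)*0)*(-35))*30 = ((53/8 + 0)*(-35))*30 = ((53/8)*(-35))*30 = -1855/8*30 = -27825/4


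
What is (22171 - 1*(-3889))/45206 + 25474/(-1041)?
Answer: -562224592/23529723 ≈ -23.894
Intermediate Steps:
(22171 - 1*(-3889))/45206 + 25474/(-1041) = (22171 + 3889)*(1/45206) + 25474*(-1/1041) = 26060*(1/45206) - 25474/1041 = 13030/22603 - 25474/1041 = -562224592/23529723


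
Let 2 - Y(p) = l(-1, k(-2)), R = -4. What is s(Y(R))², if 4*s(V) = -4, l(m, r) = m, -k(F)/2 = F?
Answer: 1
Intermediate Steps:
k(F) = -2*F
Y(p) = 3 (Y(p) = 2 - 1*(-1) = 2 + 1 = 3)
s(V) = -1 (s(V) = (¼)*(-4) = -1)
s(Y(R))² = (-1)² = 1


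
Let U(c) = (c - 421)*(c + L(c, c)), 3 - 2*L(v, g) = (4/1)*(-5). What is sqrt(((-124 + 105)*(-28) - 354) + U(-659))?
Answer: sqrt(699478) ≈ 836.35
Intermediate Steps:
L(v, g) = 23/2 (L(v, g) = 3/2 - 4/1*(-5)/2 = 3/2 - 1*4*(-5)/2 = 3/2 - 2*(-5) = 3/2 - 1/2*(-20) = 3/2 + 10 = 23/2)
U(c) = (-421 + c)*(23/2 + c) (U(c) = (c - 421)*(c + 23/2) = (-421 + c)*(23/2 + c))
sqrt(((-124 + 105)*(-28) - 354) + U(-659)) = sqrt(((-124 + 105)*(-28) - 354) + (-9683/2 + (-659)**2 - 819/2*(-659))) = sqrt((-19*(-28) - 354) + (-9683/2 + 434281 + 539721/2)) = sqrt((532 - 354) + 699300) = sqrt(178 + 699300) = sqrt(699478)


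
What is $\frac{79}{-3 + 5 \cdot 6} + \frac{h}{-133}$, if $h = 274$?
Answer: $\frac{3109}{3591} \approx 0.86578$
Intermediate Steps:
$\frac{79}{-3 + 5 \cdot 6} + \frac{h}{-133} = \frac{79}{-3 + 5 \cdot 6} + \frac{274}{-133} = \frac{79}{-3 + 30} + 274 \left(- \frac{1}{133}\right) = \frac{79}{27} - \frac{274}{133} = \frac{3109}{3591}$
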